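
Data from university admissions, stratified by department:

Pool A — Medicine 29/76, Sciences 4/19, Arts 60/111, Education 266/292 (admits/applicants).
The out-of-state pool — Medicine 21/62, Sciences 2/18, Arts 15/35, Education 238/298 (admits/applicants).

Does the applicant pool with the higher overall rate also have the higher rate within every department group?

Yes

Medicine: Pool A 29/76 = 38.2%, the out-of-state pool 21/62 = 33.9% → Pool A
Sciences: Pool A 4/19 = 21.1%, the out-of-state pool 2/18 = 11.1% → Pool A
Arts: Pool A 60/111 = 54.1%, the out-of-state pool 15/35 = 42.9% → Pool A
Education: Pool A 266/292 = 91.1%, the out-of-state pool 238/298 = 79.9% → Pool A
Overall: Pool A 359/498 = 72.1%, the out-of-state pool 276/413 = 66.8% → Pool A
Pool A wins overall and in every department group — no reversal.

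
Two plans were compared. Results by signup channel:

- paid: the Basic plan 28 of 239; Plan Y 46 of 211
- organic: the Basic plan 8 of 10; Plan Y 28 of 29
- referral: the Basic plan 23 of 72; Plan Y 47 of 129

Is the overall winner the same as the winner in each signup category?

Yes

Paid: the Basic plan 28/239 = 11.7%, Plan Y 46/211 = 21.8% → Plan Y
Organic: the Basic plan 8/10 = 80.0%, Plan Y 28/29 = 96.6% → Plan Y
Referral: the Basic plan 23/72 = 31.9%, Plan Y 47/129 = 36.4% → Plan Y
Overall: the Basic plan 59/321 = 18.4%, Plan Y 121/369 = 32.8% → Plan Y
Plan Y wins overall and in every signup group — no reversal.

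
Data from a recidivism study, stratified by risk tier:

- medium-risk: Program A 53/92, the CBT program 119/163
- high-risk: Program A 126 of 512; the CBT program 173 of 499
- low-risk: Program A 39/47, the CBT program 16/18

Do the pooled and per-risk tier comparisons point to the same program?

Medium-risk: Program A 53/92 = 57.6%, the CBT program 119/163 = 73.0% → the CBT program
High-risk: Program A 126/512 = 24.6%, the CBT program 173/499 = 34.7% → the CBT program
Low-risk: Program A 39/47 = 83.0%, the CBT program 16/18 = 88.9% → the CBT program
Overall: Program A 218/651 = 33.5%, the CBT program 308/680 = 45.3% → the CBT program
The CBT program wins overall and in every risk group — no reversal.

Yes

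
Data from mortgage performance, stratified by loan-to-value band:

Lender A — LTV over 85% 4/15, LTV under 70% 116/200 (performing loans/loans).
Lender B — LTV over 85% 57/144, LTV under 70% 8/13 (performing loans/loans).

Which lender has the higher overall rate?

LTV over 85%: Lender A 4/15 = 26.7%, Lender B 57/144 = 39.6% → Lender B
LTV under 70%: Lender A 116/200 = 58.0%, Lender B 8/13 = 61.5% → Lender B
Overall: Lender A 120/215 = 55.8%, Lender B 65/157 = 41.4% → Lender A
(Lender B wins every loan-to-value group but Lender A wins overall — Lender B's loans skew toward the low-rate LTV over 85% group.)

Lender A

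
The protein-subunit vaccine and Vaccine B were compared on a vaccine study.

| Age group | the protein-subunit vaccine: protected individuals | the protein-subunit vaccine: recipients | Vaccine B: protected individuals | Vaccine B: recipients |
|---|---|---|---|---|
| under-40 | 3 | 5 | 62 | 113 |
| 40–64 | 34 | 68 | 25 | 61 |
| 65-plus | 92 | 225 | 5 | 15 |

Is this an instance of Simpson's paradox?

Under-40: the protein-subunit vaccine 3/5 = 60.0%, Vaccine B 62/113 = 54.9% → the protein-subunit vaccine
40–64: the protein-subunit vaccine 34/68 = 50.0%, Vaccine B 25/61 = 41.0% → the protein-subunit vaccine
65-plus: the protein-subunit vaccine 92/225 = 40.9%, Vaccine B 5/15 = 33.3% → the protein-subunit vaccine
Overall: the protein-subunit vaccine 129/298 = 43.3%, Vaccine B 92/189 = 48.7% → Vaccine B
The protein-subunit vaccine wins each age group but Vaccine B wins overall — the comparison reverses. The protein-subunit vaccine's recipients skew toward 65-plus, which has a lower base rate.

Yes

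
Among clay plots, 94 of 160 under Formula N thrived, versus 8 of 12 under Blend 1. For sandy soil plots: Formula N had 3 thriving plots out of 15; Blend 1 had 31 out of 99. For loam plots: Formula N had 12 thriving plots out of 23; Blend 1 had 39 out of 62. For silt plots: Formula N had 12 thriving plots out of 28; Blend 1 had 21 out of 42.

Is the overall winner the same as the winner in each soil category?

Clay: Formula N 94/160 = 58.8%, Blend 1 8/12 = 66.7% → Blend 1
Sandy soil: Formula N 3/15 = 20.0%, Blend 1 31/99 = 31.3% → Blend 1
Loam: Formula N 12/23 = 52.2%, Blend 1 39/62 = 62.9% → Blend 1
Silt: Formula N 12/28 = 42.9%, Blend 1 21/42 = 50.0% → Blend 1
Overall: Formula N 121/226 = 53.5%, Blend 1 99/215 = 46.0% → Formula N
Blend 1 wins each soil group but Formula N wins overall — the comparison reverses. Blend 1's plots skew toward sandy soil, which has a lower base rate.

No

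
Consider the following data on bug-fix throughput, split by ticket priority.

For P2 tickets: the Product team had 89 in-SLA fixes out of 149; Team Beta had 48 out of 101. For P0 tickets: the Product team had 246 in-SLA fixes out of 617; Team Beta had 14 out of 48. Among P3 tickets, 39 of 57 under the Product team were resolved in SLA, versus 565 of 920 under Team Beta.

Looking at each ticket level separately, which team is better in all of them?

the Product team

P2: the Product team 89/149 = 59.7%, Team Beta 48/101 = 47.5% → the Product team
P0: the Product team 246/617 = 39.9%, Team Beta 14/48 = 29.2% → the Product team
P3: the Product team 39/57 = 68.4%, Team Beta 565/920 = 61.4% → the Product team
The Product team has the higher rate in all 3 groups.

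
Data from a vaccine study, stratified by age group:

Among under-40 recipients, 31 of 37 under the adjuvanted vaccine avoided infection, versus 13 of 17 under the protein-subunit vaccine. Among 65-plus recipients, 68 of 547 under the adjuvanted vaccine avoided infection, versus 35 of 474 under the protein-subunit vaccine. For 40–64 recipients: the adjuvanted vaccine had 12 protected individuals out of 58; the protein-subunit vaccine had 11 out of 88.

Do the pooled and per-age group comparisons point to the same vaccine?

Under-40: the adjuvanted vaccine 31/37 = 83.8%, the protein-subunit vaccine 13/17 = 76.5% → the adjuvanted vaccine
65-plus: the adjuvanted vaccine 68/547 = 12.4%, the protein-subunit vaccine 35/474 = 7.4% → the adjuvanted vaccine
40–64: the adjuvanted vaccine 12/58 = 20.7%, the protein-subunit vaccine 11/88 = 12.5% → the adjuvanted vaccine
Overall: the adjuvanted vaccine 111/642 = 17.3%, the protein-subunit vaccine 59/579 = 10.2% → the adjuvanted vaccine
The adjuvanted vaccine wins overall and in every age group — no reversal.

Yes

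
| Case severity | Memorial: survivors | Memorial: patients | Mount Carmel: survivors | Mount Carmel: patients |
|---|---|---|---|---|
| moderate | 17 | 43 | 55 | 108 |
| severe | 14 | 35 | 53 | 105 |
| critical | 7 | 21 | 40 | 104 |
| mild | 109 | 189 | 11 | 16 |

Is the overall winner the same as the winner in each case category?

Moderate: Memorial 17/43 = 39.5%, Mount Carmel 55/108 = 50.9% → Mount Carmel
Severe: Memorial 14/35 = 40.0%, Mount Carmel 53/105 = 50.5% → Mount Carmel
Critical: Memorial 7/21 = 33.3%, Mount Carmel 40/104 = 38.5% → Mount Carmel
Mild: Memorial 109/189 = 57.7%, Mount Carmel 11/16 = 68.8% → Mount Carmel
Overall: Memorial 147/288 = 51.0%, Mount Carmel 159/333 = 47.7% → Memorial
Mount Carmel wins each case group but Memorial wins overall — the comparison reverses. Mount Carmel's patients skew toward critical, which has a lower base rate.

No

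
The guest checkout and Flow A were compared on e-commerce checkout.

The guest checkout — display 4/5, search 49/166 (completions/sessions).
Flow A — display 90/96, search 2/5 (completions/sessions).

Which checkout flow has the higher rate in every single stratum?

Display: the guest checkout 4/5 = 80.0%, Flow A 90/96 = 93.8% → Flow A
Search: the guest checkout 49/166 = 29.5%, Flow A 2/5 = 40.0% → Flow A
Flow A has the higher rate in both groups.

Flow A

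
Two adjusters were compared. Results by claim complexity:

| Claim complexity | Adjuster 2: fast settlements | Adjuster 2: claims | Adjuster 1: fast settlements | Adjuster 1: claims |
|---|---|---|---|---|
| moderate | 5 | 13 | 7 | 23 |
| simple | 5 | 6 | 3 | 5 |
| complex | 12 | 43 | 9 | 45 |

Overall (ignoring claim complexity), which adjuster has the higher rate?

Adjuster 2

Moderate: Adjuster 2 5/13 = 38.5%, Adjuster 1 7/23 = 30.4% → Adjuster 2
Simple: Adjuster 2 5/6 = 83.3%, Adjuster 1 3/5 = 60.0% → Adjuster 2
Complex: Adjuster 2 12/43 = 27.9%, Adjuster 1 9/45 = 20.0% → Adjuster 2
Overall: Adjuster 2 22/62 = 35.5%, Adjuster 1 19/73 = 26.0% → Adjuster 2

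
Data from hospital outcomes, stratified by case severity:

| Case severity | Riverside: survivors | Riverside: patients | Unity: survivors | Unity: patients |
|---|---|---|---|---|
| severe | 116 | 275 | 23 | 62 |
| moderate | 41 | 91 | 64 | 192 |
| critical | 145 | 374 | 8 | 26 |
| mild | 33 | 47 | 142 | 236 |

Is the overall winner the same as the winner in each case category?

No

Severe: Riverside 116/275 = 42.2%, Unity 23/62 = 37.1% → Riverside
Moderate: Riverside 41/91 = 45.1%, Unity 64/192 = 33.3% → Riverside
Critical: Riverside 145/374 = 38.8%, Unity 8/26 = 30.8% → Riverside
Mild: Riverside 33/47 = 70.2%, Unity 142/236 = 60.2% → Riverside
Overall: Riverside 335/787 = 42.6%, Unity 237/516 = 45.9% → Unity
Riverside wins each case group but Unity wins overall — the comparison reverses. Riverside's patients skew toward critical, which has a lower base rate.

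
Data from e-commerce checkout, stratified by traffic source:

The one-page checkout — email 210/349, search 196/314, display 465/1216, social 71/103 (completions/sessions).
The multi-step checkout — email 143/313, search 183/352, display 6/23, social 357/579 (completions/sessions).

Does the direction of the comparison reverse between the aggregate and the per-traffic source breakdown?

Email: the one-page checkout 210/349 = 60.2%, the multi-step checkout 143/313 = 45.7% → the one-page checkout
Search: the one-page checkout 196/314 = 62.4%, the multi-step checkout 183/352 = 52.0% → the one-page checkout
Display: the one-page checkout 465/1216 = 38.2%, the multi-step checkout 6/23 = 26.1% → the one-page checkout
Social: the one-page checkout 71/103 = 68.9%, the multi-step checkout 357/579 = 61.7% → the one-page checkout
Overall: the one-page checkout 942/1982 = 47.5%, the multi-step checkout 689/1267 = 54.4% → the multi-step checkout
The one-page checkout wins each traffic group but the multi-step checkout wins overall — the comparison reverses. The one-page checkout's sessions skew toward display, which has a lower base rate.

Yes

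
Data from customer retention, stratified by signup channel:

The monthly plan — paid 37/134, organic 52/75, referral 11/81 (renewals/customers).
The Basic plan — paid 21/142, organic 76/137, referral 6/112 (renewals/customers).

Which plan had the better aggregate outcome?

Paid: the monthly plan 37/134 = 27.6%, the Basic plan 21/142 = 14.8% → the monthly plan
Organic: the monthly plan 52/75 = 69.3%, the Basic plan 76/137 = 55.5% → the monthly plan
Referral: the monthly plan 11/81 = 13.6%, the Basic plan 6/112 = 5.4% → the monthly plan
Overall: the monthly plan 100/290 = 34.5%, the Basic plan 103/391 = 26.3% → the monthly plan

the monthly plan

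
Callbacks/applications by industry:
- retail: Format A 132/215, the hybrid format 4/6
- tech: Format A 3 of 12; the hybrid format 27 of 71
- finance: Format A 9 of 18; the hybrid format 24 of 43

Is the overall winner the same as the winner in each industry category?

No

Retail: Format A 132/215 = 61.4%, the hybrid format 4/6 = 66.7% → the hybrid format
Tech: Format A 3/12 = 25.0%, the hybrid format 27/71 = 38.0% → the hybrid format
Finance: Format A 9/18 = 50.0%, the hybrid format 24/43 = 55.8% → the hybrid format
Overall: Format A 144/245 = 58.8%, the hybrid format 55/120 = 45.8% → Format A
The hybrid format wins each industry group but Format A wins overall — the comparison reverses. The hybrid format's applications skew toward tech, which has a lower base rate.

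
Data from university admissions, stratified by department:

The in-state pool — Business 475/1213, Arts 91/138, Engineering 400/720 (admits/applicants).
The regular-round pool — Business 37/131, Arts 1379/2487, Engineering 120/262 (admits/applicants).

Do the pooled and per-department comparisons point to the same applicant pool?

No

Business: the in-state pool 475/1213 = 39.2%, the regular-round pool 37/131 = 28.2% → the in-state pool
Arts: the in-state pool 91/138 = 65.9%, the regular-round pool 1379/2487 = 55.4% → the in-state pool
Engineering: the in-state pool 400/720 = 55.6%, the regular-round pool 120/262 = 45.8% → the in-state pool
Overall: the in-state pool 966/2071 = 46.6%, the regular-round pool 1536/2880 = 53.3% → the regular-round pool
The in-state pool wins each department group but the regular-round pool wins overall — the comparison reverses. The in-state pool's applicants skew toward Business, which has a lower base rate.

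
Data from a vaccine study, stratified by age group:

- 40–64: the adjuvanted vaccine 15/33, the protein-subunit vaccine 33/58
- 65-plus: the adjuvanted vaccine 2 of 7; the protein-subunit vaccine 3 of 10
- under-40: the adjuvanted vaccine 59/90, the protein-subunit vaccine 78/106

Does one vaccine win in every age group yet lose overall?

No

40–64: the adjuvanted vaccine 15/33 = 45.5%, the protein-subunit vaccine 33/58 = 56.9% → the protein-subunit vaccine
65-plus: the adjuvanted vaccine 2/7 = 28.6%, the protein-subunit vaccine 3/10 = 30.0% → the protein-subunit vaccine
Under-40: the adjuvanted vaccine 59/90 = 65.6%, the protein-subunit vaccine 78/106 = 73.6% → the protein-subunit vaccine
Overall: the adjuvanted vaccine 76/130 = 58.5%, the protein-subunit vaccine 114/174 = 65.5% → the protein-subunit vaccine
The protein-subunit vaccine wins overall and in every age group — no reversal.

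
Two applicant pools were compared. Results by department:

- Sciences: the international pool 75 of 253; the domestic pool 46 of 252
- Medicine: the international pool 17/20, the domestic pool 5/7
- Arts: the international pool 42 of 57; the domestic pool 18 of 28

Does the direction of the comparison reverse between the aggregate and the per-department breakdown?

Sciences: the international pool 75/253 = 29.6%, the domestic pool 46/252 = 18.3% → the international pool
Medicine: the international pool 17/20 = 85.0%, the domestic pool 5/7 = 71.4% → the international pool
Arts: the international pool 42/57 = 73.7%, the domestic pool 18/28 = 64.3% → the international pool
Overall: the international pool 134/330 = 40.6%, the domestic pool 69/287 = 24.0% → the international pool
The international pool wins overall and in every department group — no reversal.

No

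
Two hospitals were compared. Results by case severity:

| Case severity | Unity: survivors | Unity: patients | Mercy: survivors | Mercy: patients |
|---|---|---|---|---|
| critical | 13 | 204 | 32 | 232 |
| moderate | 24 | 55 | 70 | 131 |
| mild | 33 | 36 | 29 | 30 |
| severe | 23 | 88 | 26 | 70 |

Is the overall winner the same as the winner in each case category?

Yes

Critical: Unity 13/204 = 6.4%, Mercy 32/232 = 13.8% → Mercy
Moderate: Unity 24/55 = 43.6%, Mercy 70/131 = 53.4% → Mercy
Mild: Unity 33/36 = 91.7%, Mercy 29/30 = 96.7% → Mercy
Severe: Unity 23/88 = 26.1%, Mercy 26/70 = 37.1% → Mercy
Overall: Unity 93/383 = 24.3%, Mercy 157/463 = 33.9% → Mercy
Mercy wins overall and in every case group — no reversal.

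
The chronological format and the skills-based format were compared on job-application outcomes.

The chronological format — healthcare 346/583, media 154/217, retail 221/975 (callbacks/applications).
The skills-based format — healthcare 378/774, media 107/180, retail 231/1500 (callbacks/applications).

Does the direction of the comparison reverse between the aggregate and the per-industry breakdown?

No

Healthcare: the chronological format 346/583 = 59.3%, the skills-based format 378/774 = 48.8% → the chronological format
Media: the chronological format 154/217 = 71.0%, the skills-based format 107/180 = 59.4% → the chronological format
Retail: the chronological format 221/975 = 22.7%, the skills-based format 231/1500 = 15.4% → the chronological format
Overall: the chronological format 721/1775 = 40.6%, the skills-based format 716/2454 = 29.2% → the chronological format
The chronological format wins overall and in every industry group — no reversal.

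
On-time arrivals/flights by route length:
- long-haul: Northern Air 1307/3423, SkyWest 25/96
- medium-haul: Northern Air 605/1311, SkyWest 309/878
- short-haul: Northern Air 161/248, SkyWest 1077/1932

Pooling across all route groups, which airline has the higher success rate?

Long-haul: Northern Air 1307/3423 = 38.2%, SkyWest 25/96 = 26.0% → Northern Air
Medium-haul: Northern Air 605/1311 = 46.1%, SkyWest 309/878 = 35.2% → Northern Air
Short-haul: Northern Air 161/248 = 64.9%, SkyWest 1077/1932 = 55.7% → Northern Air
Overall: Northern Air 2073/4982 = 41.6%, SkyWest 1411/2906 = 48.6% → SkyWest
(Northern Air wins every route group but SkyWest wins overall — Northern Air's flights skew toward the low-rate long-haul group.)

SkyWest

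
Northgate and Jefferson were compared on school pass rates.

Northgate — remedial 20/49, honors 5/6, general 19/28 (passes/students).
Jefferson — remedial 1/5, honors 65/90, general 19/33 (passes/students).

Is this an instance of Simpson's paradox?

Yes

Remedial: Northgate 20/49 = 40.8%, Jefferson 1/5 = 20.0% → Northgate
Honors: Northgate 5/6 = 83.3%, Jefferson 65/90 = 72.2% → Northgate
General: Northgate 19/28 = 67.9%, Jefferson 19/33 = 57.6% → Northgate
Overall: Northgate 44/83 = 53.0%, Jefferson 85/128 = 66.4% → Jefferson
Northgate wins each student group but Jefferson wins overall — the comparison reverses. Northgate's students skew toward remedial, which has a lower base rate.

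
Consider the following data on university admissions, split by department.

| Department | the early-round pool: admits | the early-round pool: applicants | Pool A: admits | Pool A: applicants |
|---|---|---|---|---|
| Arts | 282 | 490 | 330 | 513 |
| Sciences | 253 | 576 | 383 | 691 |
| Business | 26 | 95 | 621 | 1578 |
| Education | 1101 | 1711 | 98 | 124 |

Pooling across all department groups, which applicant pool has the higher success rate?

Arts: the early-round pool 282/490 = 57.6%, Pool A 330/513 = 64.3% → Pool A
Sciences: the early-round pool 253/576 = 43.9%, Pool A 383/691 = 55.4% → Pool A
Business: the early-round pool 26/95 = 27.4%, Pool A 621/1578 = 39.4% → Pool A
Education: the early-round pool 1101/1711 = 64.3%, Pool A 98/124 = 79.0% → Pool A
Overall: the early-round pool 1662/2872 = 57.9%, Pool A 1432/2906 = 49.3% → the early-round pool
(Pool A wins every department group but the early-round pool wins overall — Pool A's applicants skew toward the low-rate Business group.)

the early-round pool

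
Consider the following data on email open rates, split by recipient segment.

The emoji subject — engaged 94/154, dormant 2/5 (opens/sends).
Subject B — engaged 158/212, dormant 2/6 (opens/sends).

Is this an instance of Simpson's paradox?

No

Engaged: the emoji subject 94/154 = 61.0%, Subject B 158/212 = 74.5% → Subject B
Dormant: the emoji subject 2/5 = 40.0%, Subject B 2/6 = 33.3% → the emoji subject
Overall: the emoji subject 96/159 = 60.4%, Subject B 160/218 = 73.4% → Subject B
Neither sweeps: the emoji subject wins 1 of 2 groups, Subject B wins 1. Subject B wins overall but not every group — no Simpson reversal.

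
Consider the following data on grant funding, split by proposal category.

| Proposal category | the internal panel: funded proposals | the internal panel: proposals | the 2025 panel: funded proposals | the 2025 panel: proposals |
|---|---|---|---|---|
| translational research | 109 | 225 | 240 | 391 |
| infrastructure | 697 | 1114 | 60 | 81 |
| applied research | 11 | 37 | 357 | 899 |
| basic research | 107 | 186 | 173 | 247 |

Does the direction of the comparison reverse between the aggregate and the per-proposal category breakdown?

Yes

Translational research: the internal panel 109/225 = 48.4%, the 2025 panel 240/391 = 61.4% → the 2025 panel
Infrastructure: the internal panel 697/1114 = 62.6%, the 2025 panel 60/81 = 74.1% → the 2025 panel
Applied research: the internal panel 11/37 = 29.7%, the 2025 panel 357/899 = 39.7% → the 2025 panel
Basic research: the internal panel 107/186 = 57.5%, the 2025 panel 173/247 = 70.0% → the 2025 panel
Overall: the internal panel 924/1562 = 59.2%, the 2025 panel 830/1618 = 51.3% → the internal panel
The 2025 panel wins each proposal group but the internal panel wins overall — the comparison reverses. The 2025 panel's proposals skew toward applied research, which has a lower base rate.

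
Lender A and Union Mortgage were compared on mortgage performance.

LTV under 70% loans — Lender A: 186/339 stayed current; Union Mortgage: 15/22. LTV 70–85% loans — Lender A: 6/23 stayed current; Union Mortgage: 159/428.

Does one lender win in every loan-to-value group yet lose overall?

LTV under 70%: Lender A 186/339 = 54.9%, Union Mortgage 15/22 = 68.2% → Union Mortgage
LTV 70–85%: Lender A 6/23 = 26.1%, Union Mortgage 159/428 = 37.1% → Union Mortgage
Overall: Lender A 192/362 = 53.0%, Union Mortgage 174/450 = 38.7% → Lender A
Union Mortgage wins each loan-to-value group but Lender A wins overall — the comparison reverses. Union Mortgage's loans skew toward LTV 70–85%, which has a lower base rate.

Yes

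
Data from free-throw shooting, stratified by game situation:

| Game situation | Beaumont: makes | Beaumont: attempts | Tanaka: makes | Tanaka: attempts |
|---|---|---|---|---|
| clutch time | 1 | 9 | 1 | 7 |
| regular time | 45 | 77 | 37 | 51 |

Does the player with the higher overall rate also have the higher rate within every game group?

Clutch time: Beaumont 1/9 = 11.1%, Tanaka 1/7 = 14.3% → Tanaka
Regular time: Beaumont 45/77 = 58.4%, Tanaka 37/51 = 72.5% → Tanaka
Overall: Beaumont 46/86 = 53.5%, Tanaka 38/58 = 65.5% → Tanaka
Tanaka wins overall and in every game group — no reversal.

Yes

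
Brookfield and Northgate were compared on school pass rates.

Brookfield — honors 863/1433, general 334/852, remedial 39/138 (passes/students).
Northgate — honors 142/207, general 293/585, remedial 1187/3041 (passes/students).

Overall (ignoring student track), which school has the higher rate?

Brookfield

Honors: Brookfield 863/1433 = 60.2%, Northgate 142/207 = 68.6% → Northgate
General: Brookfield 334/852 = 39.2%, Northgate 293/585 = 50.1% → Northgate
Remedial: Brookfield 39/138 = 28.3%, Northgate 1187/3041 = 39.0% → Northgate
Overall: Brookfield 1236/2423 = 51.0%, Northgate 1622/3833 = 42.3% → Brookfield
(Northgate wins every student group but Brookfield wins overall — Northgate's students skew toward the low-rate remedial group.)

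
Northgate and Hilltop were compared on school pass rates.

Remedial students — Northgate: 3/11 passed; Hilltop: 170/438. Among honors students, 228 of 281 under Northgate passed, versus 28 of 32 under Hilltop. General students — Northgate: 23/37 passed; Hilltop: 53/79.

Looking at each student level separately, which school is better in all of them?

Hilltop

Remedial: Northgate 3/11 = 27.3%, Hilltop 170/438 = 38.8% → Hilltop
Honors: Northgate 228/281 = 81.1%, Hilltop 28/32 = 87.5% → Hilltop
General: Northgate 23/37 = 62.2%, Hilltop 53/79 = 67.1% → Hilltop
Hilltop has the higher rate in all 3 groups.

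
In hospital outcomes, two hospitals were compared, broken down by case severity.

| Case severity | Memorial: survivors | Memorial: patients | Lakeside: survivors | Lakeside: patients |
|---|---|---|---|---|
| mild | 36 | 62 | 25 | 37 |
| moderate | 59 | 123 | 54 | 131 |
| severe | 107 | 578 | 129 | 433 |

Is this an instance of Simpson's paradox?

No

Mild: Memorial 36/62 = 58.1%, Lakeside 25/37 = 67.6% → Lakeside
Moderate: Memorial 59/123 = 48.0%, Lakeside 54/131 = 41.2% → Memorial
Severe: Memorial 107/578 = 18.5%, Lakeside 129/433 = 29.8% → Lakeside
Overall: Memorial 202/763 = 26.5%, Lakeside 208/601 = 34.6% → Lakeside
Neither sweeps: Memorial wins 1 of 3 groups, Lakeside wins 2. Lakeside wins overall but not every group — no Simpson reversal.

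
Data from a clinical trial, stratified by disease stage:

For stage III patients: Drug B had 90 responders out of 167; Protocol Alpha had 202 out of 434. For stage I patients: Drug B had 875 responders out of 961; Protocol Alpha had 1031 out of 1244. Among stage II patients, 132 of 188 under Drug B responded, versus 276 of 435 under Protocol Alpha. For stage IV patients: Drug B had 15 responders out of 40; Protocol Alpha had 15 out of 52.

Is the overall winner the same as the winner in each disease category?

Yes

Stage III: Drug B 90/167 = 53.9%, Protocol Alpha 202/434 = 46.5% → Drug B
Stage I: Drug B 875/961 = 91.1%, Protocol Alpha 1031/1244 = 82.9% → Drug B
Stage II: Drug B 132/188 = 70.2%, Protocol Alpha 276/435 = 63.4% → Drug B
Stage IV: Drug B 15/40 = 37.5%, Protocol Alpha 15/52 = 28.8% → Drug B
Overall: Drug B 1112/1356 = 82.0%, Protocol Alpha 1524/2165 = 70.4% → Drug B
Drug B wins overall and in every disease group — no reversal.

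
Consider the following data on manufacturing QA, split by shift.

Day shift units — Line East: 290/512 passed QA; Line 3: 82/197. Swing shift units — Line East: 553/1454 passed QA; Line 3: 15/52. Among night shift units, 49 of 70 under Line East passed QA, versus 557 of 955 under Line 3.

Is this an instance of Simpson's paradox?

Day shift: Line East 290/512 = 56.6%, Line 3 82/197 = 41.6% → Line East
Swing shift: Line East 553/1454 = 38.0%, Line 3 15/52 = 28.8% → Line East
Night shift: Line East 49/70 = 70.0%, Line 3 557/955 = 58.3% → Line East
Overall: Line East 892/2036 = 43.8%, Line 3 654/1204 = 54.3% → Line 3
Line East wins each shift group but Line 3 wins overall — the comparison reverses. Line East's units skew toward swing shift, which has a lower base rate.

Yes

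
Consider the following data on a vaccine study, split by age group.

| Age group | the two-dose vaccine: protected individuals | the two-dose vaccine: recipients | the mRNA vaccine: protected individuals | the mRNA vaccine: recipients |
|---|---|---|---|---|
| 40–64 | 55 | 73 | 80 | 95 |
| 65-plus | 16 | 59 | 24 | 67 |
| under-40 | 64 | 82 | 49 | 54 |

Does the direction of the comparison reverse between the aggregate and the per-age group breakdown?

40–64: the two-dose vaccine 55/73 = 75.3%, the mRNA vaccine 80/95 = 84.2% → the mRNA vaccine
65-plus: the two-dose vaccine 16/59 = 27.1%, the mRNA vaccine 24/67 = 35.8% → the mRNA vaccine
Under-40: the two-dose vaccine 64/82 = 78.0%, the mRNA vaccine 49/54 = 90.7% → the mRNA vaccine
Overall: the two-dose vaccine 135/214 = 63.1%, the mRNA vaccine 153/216 = 70.8% → the mRNA vaccine
The mRNA vaccine wins overall and in every age group — no reversal.

No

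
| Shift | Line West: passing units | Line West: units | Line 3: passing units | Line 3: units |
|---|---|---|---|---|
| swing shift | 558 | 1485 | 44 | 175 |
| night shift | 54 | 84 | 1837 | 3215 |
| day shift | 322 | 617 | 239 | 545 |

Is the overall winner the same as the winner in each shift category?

No

Swing shift: Line West 558/1485 = 37.6%, Line 3 44/175 = 25.1% → Line West
Night shift: Line West 54/84 = 64.3%, Line 3 1837/3215 = 57.1% → Line West
Day shift: Line West 322/617 = 52.2%, Line 3 239/545 = 43.9% → Line West
Overall: Line West 934/2186 = 42.7%, Line 3 2120/3935 = 53.9% → Line 3
Line West wins each shift group but Line 3 wins overall — the comparison reverses. Line West's units skew toward swing shift, which has a lower base rate.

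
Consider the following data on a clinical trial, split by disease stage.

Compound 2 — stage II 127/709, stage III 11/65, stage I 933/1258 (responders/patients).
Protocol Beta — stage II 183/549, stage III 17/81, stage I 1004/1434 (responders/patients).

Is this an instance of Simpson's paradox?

No

Stage II: Compound 2 127/709 = 17.9%, Protocol Beta 183/549 = 33.3% → Protocol Beta
Stage III: Compound 2 11/65 = 16.9%, Protocol Beta 17/81 = 21.0% → Protocol Beta
Stage I: Compound 2 933/1258 = 74.2%, Protocol Beta 1004/1434 = 70.0% → Compound 2
Overall: Compound 2 1071/2032 = 52.7%, Protocol Beta 1204/2064 = 58.3% → Protocol Beta
Neither sweeps: Compound 2 wins 1 of 3 groups, Protocol Beta wins 2. Protocol Beta wins overall but not every group — no Simpson reversal.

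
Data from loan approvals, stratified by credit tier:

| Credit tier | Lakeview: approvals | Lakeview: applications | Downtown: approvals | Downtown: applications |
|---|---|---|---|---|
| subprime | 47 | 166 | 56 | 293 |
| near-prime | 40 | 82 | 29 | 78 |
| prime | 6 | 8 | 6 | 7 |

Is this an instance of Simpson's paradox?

No

Subprime: Lakeview 47/166 = 28.3%, Downtown 56/293 = 19.1% → Lakeview
Near-prime: Lakeview 40/82 = 48.8%, Downtown 29/78 = 37.2% → Lakeview
Prime: Lakeview 6/8 = 75.0%, Downtown 6/7 = 85.7% → Downtown
Overall: Lakeview 93/256 = 36.3%, Downtown 91/378 = 24.1% → Lakeview
Neither sweeps: Lakeview wins 2 of 3 groups, Downtown wins 1. Lakeview wins overall but not every group — no Simpson reversal.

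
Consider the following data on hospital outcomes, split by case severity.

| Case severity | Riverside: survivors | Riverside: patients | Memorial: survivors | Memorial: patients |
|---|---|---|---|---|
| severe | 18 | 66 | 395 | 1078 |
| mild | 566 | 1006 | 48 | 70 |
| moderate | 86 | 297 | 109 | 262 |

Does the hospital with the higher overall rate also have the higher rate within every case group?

No

Severe: Riverside 18/66 = 27.3%, Memorial 395/1078 = 36.6% → Memorial
Mild: Riverside 566/1006 = 56.3%, Memorial 48/70 = 68.6% → Memorial
Moderate: Riverside 86/297 = 29.0%, Memorial 109/262 = 41.6% → Memorial
Overall: Riverside 670/1369 = 48.9%, Memorial 552/1410 = 39.1% → Riverside
Memorial wins each case group but Riverside wins overall — the comparison reverses. Memorial's patients skew toward severe, which has a lower base rate.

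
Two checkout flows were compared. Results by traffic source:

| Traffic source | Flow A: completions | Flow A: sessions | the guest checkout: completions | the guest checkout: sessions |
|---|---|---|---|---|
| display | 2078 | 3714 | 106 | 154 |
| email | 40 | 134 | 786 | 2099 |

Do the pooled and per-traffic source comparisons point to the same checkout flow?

No

Display: Flow A 2078/3714 = 56.0%, the guest checkout 106/154 = 68.8% → the guest checkout
Email: Flow A 40/134 = 29.9%, the guest checkout 786/2099 = 37.4% → the guest checkout
Overall: Flow A 2118/3848 = 55.0%, the guest checkout 892/2253 = 39.6% → Flow A
The guest checkout wins each traffic group but Flow A wins overall — the comparison reverses. The guest checkout's sessions skew toward email, which has a lower base rate.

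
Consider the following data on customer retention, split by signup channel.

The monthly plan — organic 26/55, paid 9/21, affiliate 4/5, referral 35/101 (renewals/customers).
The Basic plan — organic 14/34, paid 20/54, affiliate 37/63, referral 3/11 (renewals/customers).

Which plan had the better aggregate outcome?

Organic: the monthly plan 26/55 = 47.3%, the Basic plan 14/34 = 41.2% → the monthly plan
Paid: the monthly plan 9/21 = 42.9%, the Basic plan 20/54 = 37.0% → the monthly plan
Affiliate: the monthly plan 4/5 = 80.0%, the Basic plan 37/63 = 58.7% → the monthly plan
Referral: the monthly plan 35/101 = 34.7%, the Basic plan 3/11 = 27.3% → the monthly plan
Overall: the monthly plan 74/182 = 40.7%, the Basic plan 74/162 = 45.7% → the Basic plan
(The monthly plan wins every signup group but the Basic plan wins overall — the monthly plan's customers skew toward the low-rate referral group.)

the Basic plan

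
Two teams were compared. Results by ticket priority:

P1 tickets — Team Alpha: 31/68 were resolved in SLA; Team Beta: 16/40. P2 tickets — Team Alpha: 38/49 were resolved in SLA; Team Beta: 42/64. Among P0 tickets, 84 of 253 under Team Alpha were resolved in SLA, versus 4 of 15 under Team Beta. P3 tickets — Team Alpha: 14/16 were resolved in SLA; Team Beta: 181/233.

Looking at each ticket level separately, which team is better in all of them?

Team Alpha

P1: Team Alpha 31/68 = 45.6%, Team Beta 16/40 = 40.0% → Team Alpha
P2: Team Alpha 38/49 = 77.6%, Team Beta 42/64 = 65.6% → Team Alpha
P0: Team Alpha 84/253 = 33.2%, Team Beta 4/15 = 26.7% → Team Alpha
P3: Team Alpha 14/16 = 87.5%, Team Beta 181/233 = 77.7% → Team Alpha
Team Alpha has the higher rate in all 4 groups.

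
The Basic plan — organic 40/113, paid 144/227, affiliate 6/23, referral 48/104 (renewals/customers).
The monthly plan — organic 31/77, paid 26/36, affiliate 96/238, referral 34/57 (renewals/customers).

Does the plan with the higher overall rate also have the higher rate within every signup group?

Organic: the Basic plan 40/113 = 35.4%, the monthly plan 31/77 = 40.3% → the monthly plan
Paid: the Basic plan 144/227 = 63.4%, the monthly plan 26/36 = 72.2% → the monthly plan
Affiliate: the Basic plan 6/23 = 26.1%, the monthly plan 96/238 = 40.3% → the monthly plan
Referral: the Basic plan 48/104 = 46.2%, the monthly plan 34/57 = 59.6% → the monthly plan
Overall: the Basic plan 238/467 = 51.0%, the monthly plan 187/408 = 45.8% → the Basic plan
The monthly plan wins each signup group but the Basic plan wins overall — the comparison reverses. The monthly plan's customers skew toward affiliate, which has a lower base rate.

No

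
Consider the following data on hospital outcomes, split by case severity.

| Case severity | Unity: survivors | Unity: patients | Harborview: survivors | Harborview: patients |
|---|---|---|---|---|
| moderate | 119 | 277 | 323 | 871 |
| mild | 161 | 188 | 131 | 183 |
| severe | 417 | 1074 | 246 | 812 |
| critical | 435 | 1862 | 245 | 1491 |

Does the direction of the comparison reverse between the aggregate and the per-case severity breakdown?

Moderate: Unity 119/277 = 43.0%, Harborview 323/871 = 37.1% → Unity
Mild: Unity 161/188 = 85.6%, Harborview 131/183 = 71.6% → Unity
Severe: Unity 417/1074 = 38.8%, Harborview 246/812 = 30.3% → Unity
Critical: Unity 435/1862 = 23.4%, Harborview 245/1491 = 16.4% → Unity
Overall: Unity 1132/3401 = 33.3%, Harborview 945/3357 = 28.2% → Unity
Unity wins overall and in every case group — no reversal.

No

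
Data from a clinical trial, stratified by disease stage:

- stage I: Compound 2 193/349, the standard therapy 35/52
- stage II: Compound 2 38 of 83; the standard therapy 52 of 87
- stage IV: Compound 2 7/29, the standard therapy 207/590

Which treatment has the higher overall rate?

Compound 2

Stage I: Compound 2 193/349 = 55.3%, the standard therapy 35/52 = 67.3% → the standard therapy
Stage II: Compound 2 38/83 = 45.8%, the standard therapy 52/87 = 59.8% → the standard therapy
Stage IV: Compound 2 7/29 = 24.1%, the standard therapy 207/590 = 35.1% → the standard therapy
Overall: Compound 2 238/461 = 51.6%, the standard therapy 294/729 = 40.3% → Compound 2
(The standard therapy wins every disease group but Compound 2 wins overall — the standard therapy's patients skew toward the low-rate stage IV group.)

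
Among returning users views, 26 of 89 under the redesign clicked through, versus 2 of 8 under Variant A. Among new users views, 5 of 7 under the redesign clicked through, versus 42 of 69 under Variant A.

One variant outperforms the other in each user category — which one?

the redesign

Returning users: the redesign 26/89 = 29.2%, Variant A 2/8 = 25.0% → the redesign
New users: the redesign 5/7 = 71.4%, Variant A 42/69 = 60.9% → the redesign
The redesign has the higher rate in both groups.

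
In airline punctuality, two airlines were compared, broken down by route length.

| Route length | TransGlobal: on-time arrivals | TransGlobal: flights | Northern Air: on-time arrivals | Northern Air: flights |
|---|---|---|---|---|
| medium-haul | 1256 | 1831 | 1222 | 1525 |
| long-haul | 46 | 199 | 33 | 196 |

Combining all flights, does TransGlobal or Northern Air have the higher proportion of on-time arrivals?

Medium-haul: TransGlobal 1256/1831 = 68.6%, Northern Air 1222/1525 = 80.1% → Northern Air
Long-haul: TransGlobal 46/199 = 23.1%, Northern Air 33/196 = 16.8% → TransGlobal
Overall: TransGlobal 1302/2030 = 64.1%, Northern Air 1255/1721 = 72.9% → Northern Air
(Neither sweeps every route group, but Northern Air has the higher pooled rate.)

Northern Air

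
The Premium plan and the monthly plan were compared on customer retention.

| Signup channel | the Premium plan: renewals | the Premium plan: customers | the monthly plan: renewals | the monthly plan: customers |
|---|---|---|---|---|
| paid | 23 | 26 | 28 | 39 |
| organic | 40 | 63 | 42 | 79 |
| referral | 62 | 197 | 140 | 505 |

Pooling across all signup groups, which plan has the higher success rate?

the Premium plan

Paid: the Premium plan 23/26 = 88.5%, the monthly plan 28/39 = 71.8% → the Premium plan
Organic: the Premium plan 40/63 = 63.5%, the monthly plan 42/79 = 53.2% → the Premium plan
Referral: the Premium plan 62/197 = 31.5%, the monthly plan 140/505 = 27.7% → the Premium plan
Overall: the Premium plan 125/286 = 43.7%, the monthly plan 210/623 = 33.7% → the Premium plan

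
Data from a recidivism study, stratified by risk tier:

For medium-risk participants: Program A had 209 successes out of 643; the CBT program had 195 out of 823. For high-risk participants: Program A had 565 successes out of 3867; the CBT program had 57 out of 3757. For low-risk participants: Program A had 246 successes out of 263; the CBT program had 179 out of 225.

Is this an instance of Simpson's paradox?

No

Medium-risk: Program A 209/643 = 32.5%, the CBT program 195/823 = 23.7% → Program A
High-risk: Program A 565/3867 = 14.6%, the CBT program 57/3757 = 1.5% → Program A
Low-risk: Program A 246/263 = 93.5%, the CBT program 179/225 = 79.6% → Program A
Overall: Program A 1020/4773 = 21.4%, the CBT program 431/4805 = 9.0% → Program A
Program A wins overall and in every risk group — no reversal.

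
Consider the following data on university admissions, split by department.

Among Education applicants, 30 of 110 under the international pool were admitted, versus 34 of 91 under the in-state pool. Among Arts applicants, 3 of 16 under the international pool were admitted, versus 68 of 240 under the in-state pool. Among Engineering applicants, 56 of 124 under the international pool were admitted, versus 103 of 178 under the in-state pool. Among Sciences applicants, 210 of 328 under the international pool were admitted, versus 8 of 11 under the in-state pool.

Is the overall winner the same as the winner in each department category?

No

Education: the international pool 30/110 = 27.3%, the in-state pool 34/91 = 37.4% → the in-state pool
Arts: the international pool 3/16 = 18.8%, the in-state pool 68/240 = 28.3% → the in-state pool
Engineering: the international pool 56/124 = 45.2%, the in-state pool 103/178 = 57.9% → the in-state pool
Sciences: the international pool 210/328 = 64.0%, the in-state pool 8/11 = 72.7% → the in-state pool
Overall: the international pool 299/578 = 51.7%, the in-state pool 213/520 = 41.0% → the international pool
The in-state pool wins each department group but the international pool wins overall — the comparison reverses. The in-state pool's applicants skew toward Arts, which has a lower base rate.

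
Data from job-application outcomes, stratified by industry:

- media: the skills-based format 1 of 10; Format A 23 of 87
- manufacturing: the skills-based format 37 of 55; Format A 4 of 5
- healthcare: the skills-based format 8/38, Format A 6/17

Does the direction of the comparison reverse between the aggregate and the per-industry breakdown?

Yes

Media: the skills-based format 1/10 = 10.0%, Format A 23/87 = 26.4% → Format A
Manufacturing: the skills-based format 37/55 = 67.3%, Format A 4/5 = 80.0% → Format A
Healthcare: the skills-based format 8/38 = 21.1%, Format A 6/17 = 35.3% → Format A
Overall: the skills-based format 46/103 = 44.7%, Format A 33/109 = 30.3% → the skills-based format
Format A wins each industry group but the skills-based format wins overall — the comparison reverses. Format A's applications skew toward media, which has a lower base rate.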